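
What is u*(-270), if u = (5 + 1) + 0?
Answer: -1620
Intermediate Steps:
u = 6 (u = 6 + 0 = 6)
u*(-270) = 6*(-270) = -1620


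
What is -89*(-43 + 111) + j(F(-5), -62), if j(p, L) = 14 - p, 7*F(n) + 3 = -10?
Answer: -42253/7 ≈ -6036.1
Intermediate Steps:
F(n) = -13/7 (F(n) = -3/7 + (⅐)*(-10) = -3/7 - 10/7 = -13/7)
-89*(-43 + 111) + j(F(-5), -62) = -89*(-43 + 111) + (14 - 1*(-13/7)) = -89*68 + (14 + 13/7) = -6052 + 111/7 = -42253/7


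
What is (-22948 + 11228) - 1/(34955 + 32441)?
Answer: -789881121/67396 ≈ -11720.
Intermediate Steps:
(-22948 + 11228) - 1/(34955 + 32441) = -11720 - 1/67396 = -789881121/67396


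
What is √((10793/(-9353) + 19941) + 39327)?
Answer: √5184581251283/9353 ≈ 243.45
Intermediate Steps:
√((10793/(-9353) + 19941) + 39327) = √((10793*(-1/9353) + 19941) + 39327) = √((-10793/9353 + 19941) + 39327) = √(186497380/9353 + 39327) = √(554322811/9353) = √5184581251283/9353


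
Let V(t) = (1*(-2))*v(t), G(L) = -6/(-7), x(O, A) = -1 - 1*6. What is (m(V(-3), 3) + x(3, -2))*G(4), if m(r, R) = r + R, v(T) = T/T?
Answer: -36/7 ≈ -5.1429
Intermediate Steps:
v(T) = 1
x(O, A) = -7 (x(O, A) = -1 - 6 = -7)
G(L) = 6/7 (G(L) = -6*(-⅐) = 6/7)
V(t) = -2 (V(t) = (1*(-2))*1 = -2*1 = -2)
m(r, R) = R + r
(m(V(-3), 3) + x(3, -2))*G(4) = ((3 - 2) - 7)*(6/7) = (1 - 7)*(6/7) = -6*6/7 = -36/7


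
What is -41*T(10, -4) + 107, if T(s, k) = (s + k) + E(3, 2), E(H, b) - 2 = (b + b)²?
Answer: -877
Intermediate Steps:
E(H, b) = 2 + 4*b² (E(H, b) = 2 + (b + b)² = 2 + (2*b)² = 2 + 4*b²)
T(s, k) = 18 + k + s (T(s, k) = (s + k) + (2 + 4*2²) = (k + s) + (2 + 4*4) = (k + s) + (2 + 16) = (k + s) + 18 = 18 + k + s)
-41*T(10, -4) + 107 = -41*(18 - 4 + 10) + 107 = -41*24 + 107 = -984 + 107 = -877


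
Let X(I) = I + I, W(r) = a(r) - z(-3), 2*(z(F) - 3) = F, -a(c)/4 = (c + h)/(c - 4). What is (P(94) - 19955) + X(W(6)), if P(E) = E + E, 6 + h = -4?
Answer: -19754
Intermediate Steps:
h = -10 (h = -6 - 4 = -10)
P(E) = 2*E
a(c) = -4*(-10 + c)/(-4 + c) (a(c) = -4*(c - 10)/(c - 4) = -4*(-10 + c)/(-4 + c))
z(F) = 3 + F/2
W(r) = -3/2 + 4*(10 - r)/(-4 + r) (W(r) = 4*(10 - r)/(-4 + r) - (3 + (½)*(-3)) = 4*(10 - r)/(-4 + r) - (3 - 3/2) = 4*(10 - r)/(-4 + r) - 1*3/2 = 4*(10 - r)/(-4 + r) - 3/2 = -3/2 + 4*(10 - r)/(-4 + r))
X(I) = 2*I
(P(94) - 19955) + X(W(6)) = (2*94 - 19955) + 2*((92 - 11*6)/(2*(-4 + 6))) = (188 - 19955) + 2*((½)*(92 - 66)/2) = -19767 + 2*((½)*(½)*26) = -19767 + 2*(13/2) = -19767 + 13 = -19754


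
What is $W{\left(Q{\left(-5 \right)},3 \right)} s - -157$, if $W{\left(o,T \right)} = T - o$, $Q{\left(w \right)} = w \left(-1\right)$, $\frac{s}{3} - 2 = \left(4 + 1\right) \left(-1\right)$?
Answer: $175$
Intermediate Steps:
$s = -9$ ($s = 6 + 3 \left(4 + 1\right) \left(-1\right) = 6 + 3 \cdot 5 \left(-1\right) = 6 + 3 \left(-5\right) = 6 - 15 = -9$)
$Q{\left(w \right)} = - w$
$W{\left(Q{\left(-5 \right)},3 \right)} s - -157 = \left(3 - \left(-1\right) \left(-5\right)\right) \left(-9\right) - -157 = \left(3 - 5\right) \left(-9\right) + 157 = \left(-2\right) \left(-9\right) + 157 = 18 + 157 = 175$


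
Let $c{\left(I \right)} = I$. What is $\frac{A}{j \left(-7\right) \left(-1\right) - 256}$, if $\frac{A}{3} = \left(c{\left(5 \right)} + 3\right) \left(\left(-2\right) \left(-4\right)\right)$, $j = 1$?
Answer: $- \frac{64}{83} \approx -0.77108$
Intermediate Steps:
$A = 192$ ($A = 3 \left(5 + 3\right) \left(\left(-2\right) \left(-4\right)\right) = 3 \cdot 8 \cdot 8 = 3 \cdot 64 = 192$)
$\frac{A}{j \left(-7\right) \left(-1\right) - 256} = \frac{192}{1 \left(-7\right) \left(-1\right) - 256} = \frac{192}{\left(-7\right) \left(-1\right) - 256} = \frac{192}{7 - 256} = \frac{192}{-249} = 192 \left(- \frac{1}{249}\right) = - \frac{64}{83}$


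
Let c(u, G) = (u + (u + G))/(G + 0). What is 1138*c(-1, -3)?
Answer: 5690/3 ≈ 1896.7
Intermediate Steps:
c(u, G) = (G + 2*u)/G (c(u, G) = (u + (G + u))/G = (G + 2*u)/G)
1138*c(-1, -3) = 1138*((-3 + 2*(-1))/(-3)) = 1138*(-(-3 - 2)/3) = 1138*(-⅓*(-5)) = 1138*(5/3) = 5690/3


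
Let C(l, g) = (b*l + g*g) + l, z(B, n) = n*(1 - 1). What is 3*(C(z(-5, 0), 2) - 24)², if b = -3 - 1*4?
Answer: 1200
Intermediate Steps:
b = -7 (b = -3 - 4 = -7)
z(B, n) = 0 (z(B, n) = n*0 = 0)
C(l, g) = g² - 6*l (C(l, g) = (-7*l + g*g) + l = (-7*l + g²) + l = (g² - 7*l) + l = g² - 6*l)
3*(C(z(-5, 0), 2) - 24)² = 3*((2² - 6*0) - 24)² = 3*((4 + 0) - 24)² = 3*(4 - 24)² = 3*(-20)² = 3*400 = 1200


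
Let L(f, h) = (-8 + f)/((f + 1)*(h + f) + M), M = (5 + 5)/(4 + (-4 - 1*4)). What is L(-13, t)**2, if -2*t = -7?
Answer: 1764/49729 ≈ 0.035472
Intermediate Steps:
t = 7/2 (t = -1/2*(-7) = 7/2 ≈ 3.5000)
M = -5/2 (M = 10/(4 + (-4 - 4)) = 10/(4 - 8) = 10/(-4) = 10*(-1/4) = -5/2 ≈ -2.5000)
L(f, h) = (-8 + f)/(-5/2 + (1 + f)*(f + h)) (L(f, h) = (-8 + f)/((f + 1)*(h + f) - 5/2) = (-8 + f)/((1 + f)*(f + h) - 5/2) = (-8 + f)/(-5/2 + (1 + f)*(f + h)))
L(-13, t)**2 = (2*(-8 - 13)/(-5 + 2*(-13) + 2*(7/2) + 2*(-13)**2 + 2*(-13)*(7/2)))**2 = (2*(-21)/(-5 - 26 + 7 + 2*169 - 91))**2 = (2*(-21)/(-5 - 26 + 7 + 338 - 91))**2 = (2*(-21)/223)**2 = (2*(1/223)*(-21))**2 = (-42/223)**2 = 1764/49729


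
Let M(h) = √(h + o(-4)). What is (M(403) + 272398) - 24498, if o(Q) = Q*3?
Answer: 247900 + √391 ≈ 2.4792e+5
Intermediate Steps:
o(Q) = 3*Q
M(h) = √(-12 + h) (M(h) = √(h + 3*(-4)) = √(h - 12) = √(-12 + h))
(M(403) + 272398) - 24498 = (√(-12 + 403) + 272398) - 24498 = (√391 + 272398) - 24498 = (272398 + √391) - 24498 = 247900 + √391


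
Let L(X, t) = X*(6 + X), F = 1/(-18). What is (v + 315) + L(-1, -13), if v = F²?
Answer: 100441/324 ≈ 310.00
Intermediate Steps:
F = -1/18 ≈ -0.055556
v = 1/324 (v = (-1/18)² = 1/324 ≈ 0.0030864)
(v + 315) + L(-1, -13) = (1/324 + 315) - (6 - 1) = 102061/324 - 1*5 = 102061/324 - 5 = 100441/324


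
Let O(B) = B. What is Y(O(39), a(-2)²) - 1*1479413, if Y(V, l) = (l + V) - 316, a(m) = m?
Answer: -1479686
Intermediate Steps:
Y(V, l) = -316 + V + l (Y(V, l) = (V + l) - 316 = -316 + V + l)
Y(O(39), a(-2)²) - 1*1479413 = (-316 + 39 + (-2)²) - 1*1479413 = (-316 + 39 + 4) - 1479413 = -273 - 1479413 = -1479686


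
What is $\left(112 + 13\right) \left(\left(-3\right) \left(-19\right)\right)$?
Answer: $7125$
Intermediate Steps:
$\left(112 + 13\right) \left(\left(-3\right) \left(-19\right)\right) = 125 \cdot 57 = 7125$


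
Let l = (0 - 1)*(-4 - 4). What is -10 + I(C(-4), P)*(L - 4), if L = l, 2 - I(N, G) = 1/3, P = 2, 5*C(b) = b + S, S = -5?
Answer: -10/3 ≈ -3.3333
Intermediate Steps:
C(b) = -1 + b/5 (C(b) = (b - 5)/5 = (-5 + b)/5 = -1 + b/5)
I(N, G) = 5/3 (I(N, G) = 2 - 1/3 = 2 - 1*⅓ = 2 - ⅓ = 5/3)
l = 8 (l = -1*(-8) = 8)
L = 8
-10 + I(C(-4), P)*(L - 4) = -10 + 5*(8 - 4)/3 = -10 + (5/3)*4 = -10 + 20/3 = -10/3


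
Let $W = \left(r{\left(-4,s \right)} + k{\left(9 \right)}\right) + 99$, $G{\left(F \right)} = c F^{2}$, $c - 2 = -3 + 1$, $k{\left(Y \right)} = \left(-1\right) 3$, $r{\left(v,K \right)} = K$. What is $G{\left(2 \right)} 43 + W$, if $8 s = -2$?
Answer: $\frac{383}{4} \approx 95.75$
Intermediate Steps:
$s = - \frac{1}{4}$ ($s = \frac{1}{8} \left(-2\right) = - \frac{1}{4} \approx -0.25$)
$k{\left(Y \right)} = -3$
$c = 0$ ($c = 2 + \left(-3 + 1\right) = 2 - 2 = 0$)
$G{\left(F \right)} = 0$ ($G{\left(F \right)} = 0 F^{2} = 0$)
$W = \frac{383}{4}$ ($W = \left(- \frac{1}{4} - 3\right) + 99 = - \frac{13}{4} + 99 = \frac{383}{4} \approx 95.75$)
$G{\left(2 \right)} 43 + W = 0 \cdot 43 + \frac{383}{4} = 0 + \frac{383}{4} = \frac{383}{4}$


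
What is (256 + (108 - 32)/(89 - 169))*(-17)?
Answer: -86717/20 ≈ -4335.9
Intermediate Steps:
(256 + (108 - 32)/(89 - 169))*(-17) = (256 + 76/(-80))*(-17) = (256 + 76*(-1/80))*(-17) = (256 - 19/20)*(-17) = (5101/20)*(-17) = -86717/20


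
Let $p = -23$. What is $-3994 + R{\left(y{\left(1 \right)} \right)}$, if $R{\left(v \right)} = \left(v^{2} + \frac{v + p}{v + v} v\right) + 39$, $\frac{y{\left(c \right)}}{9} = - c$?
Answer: $-3890$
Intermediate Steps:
$y{\left(c \right)} = - 9 c$ ($y{\left(c \right)} = 9 \left(- c\right) = - 9 c$)
$R{\left(v \right)} = \frac{55}{2} + v^{2} + \frac{v}{2}$ ($R{\left(v \right)} = \left(v^{2} + \frac{v - 23}{v + v} v\right) + 39 = \left(v^{2} + \frac{-23 + v}{2 v} v\right) + 39 = \left(v^{2} + \left(- \frac{23}{2} + \frac{v}{2}\right)\right) + 39 = \left(- \frac{23}{2} + v^{2} + \frac{v}{2}\right) + 39 = \frac{55}{2} + v^{2} + \frac{v}{2}$)
$-3994 + R{\left(y{\left(1 \right)} \right)} = -3994 + \left(\frac{55}{2} + \left(\left(-9\right) 1\right)^{2} + \frac{\left(-9\right) 1}{2}\right) = -3994 + \left(\frac{55}{2} + \left(-9\right)^{2} + \frac{1}{2} \left(-9\right)\right) = -3994 + \left(\frac{55}{2} + 81 - \frac{9}{2}\right) = -3994 + 104 = -3890$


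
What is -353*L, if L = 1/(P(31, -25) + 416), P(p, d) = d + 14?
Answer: -353/405 ≈ -0.87160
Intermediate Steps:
P(p, d) = 14 + d
L = 1/405 (L = 1/((14 - 25) + 416) = 1/(-11 + 416) = 1/405 ≈ 0.0024691)
-353*L = -353*1/405 = -353/405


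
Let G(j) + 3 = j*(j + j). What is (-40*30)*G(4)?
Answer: -34800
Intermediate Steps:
G(j) = -3 + 2*j² (G(j) = -3 + j*(j + j) = -3 + j*(2*j) = -3 + 2*j²)
(-40*30)*G(4) = (-40*30)*(-3 + 2*4²) = -1200*(-3 + 2*16) = -1200*(-3 + 32) = -1200*29 = -34800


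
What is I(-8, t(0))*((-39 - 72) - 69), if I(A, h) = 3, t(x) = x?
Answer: -540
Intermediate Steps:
I(-8, t(0))*((-39 - 72) - 69) = 3*((-39 - 72) - 69) = 3*(-111 - 69) = 3*(-180) = -540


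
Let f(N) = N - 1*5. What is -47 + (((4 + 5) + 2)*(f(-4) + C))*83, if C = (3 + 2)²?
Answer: 14561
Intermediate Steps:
C = 25 (C = 5² = 25)
f(N) = -5 + N (f(N) = N - 5 = -5 + N)
-47 + (((4 + 5) + 2)*(f(-4) + C))*83 = -47 + (((4 + 5) + 2)*((-5 - 4) + 25))*83 = -47 + ((9 + 2)*(-9 + 25))*83 = -47 + (11*16)*83 = -47 + 176*83 = -47 + 14608 = 14561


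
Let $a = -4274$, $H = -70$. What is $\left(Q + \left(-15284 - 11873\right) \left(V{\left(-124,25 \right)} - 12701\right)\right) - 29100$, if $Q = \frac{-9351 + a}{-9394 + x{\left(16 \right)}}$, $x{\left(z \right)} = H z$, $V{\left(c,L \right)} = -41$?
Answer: $\frac{3637900726141}{10514} \approx 3.4601 \cdot 10^{8}$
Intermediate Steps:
$x{\left(z \right)} = - 70 z$
$Q = \frac{13625}{10514}$ ($Q = \frac{-9351 - 4274}{-9394 - 1120} = - \frac{13625}{-9394 - 1120} = - \frac{13625}{-10514} = \left(-13625\right) \left(- \frac{1}{10514}\right) = \frac{13625}{10514} \approx 1.2959$)
$\left(Q + \left(-15284 - 11873\right) \left(V{\left(-124,25 \right)} - 12701\right)\right) - 29100 = \left(\frac{13625}{10514} + \left(-15284 - 11873\right) \left(-41 - 12701\right)\right) - 29100 = \left(\frac{13625}{10514} - -346034494\right) - 29100 = \left(\frac{13625}{10514} + 346034494\right) - 29100 = \frac{3638206683541}{10514} - 29100 = \frac{3637900726141}{10514}$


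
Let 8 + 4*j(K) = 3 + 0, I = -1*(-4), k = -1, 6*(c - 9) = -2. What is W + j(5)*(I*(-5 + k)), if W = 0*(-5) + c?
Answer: 116/3 ≈ 38.667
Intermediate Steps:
c = 26/3 (c = 9 + (⅙)*(-2) = 9 - ⅓ = 26/3 ≈ 8.6667)
I = 4
j(K) = -5/4 (j(K) = -2 + (3 + 0)/4 = -2 + (¼)*3 = -2 + ¾ = -5/4)
W = 26/3 (W = 0*(-5) + 26/3 = 0 + 26/3 = 26/3 ≈ 8.6667)
W + j(5)*(I*(-5 + k)) = 26/3 - 5*(-5 - 1) = 26/3 - 5*(-6) = 26/3 - 5/4*(-24) = 26/3 + 30 = 116/3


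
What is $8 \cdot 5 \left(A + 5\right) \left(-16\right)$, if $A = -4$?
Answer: $-640$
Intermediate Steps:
$8 \cdot 5 \left(A + 5\right) \left(-16\right) = 8 \cdot 5 \left(-4 + 5\right) \left(-16\right) = 8 \cdot 5 \cdot 1 \left(-16\right) = 8 \cdot 5 \left(-16\right) = 40 \left(-16\right) = -640$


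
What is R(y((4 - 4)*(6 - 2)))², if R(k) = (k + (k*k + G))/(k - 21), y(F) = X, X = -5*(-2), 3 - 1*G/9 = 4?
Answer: 10201/121 ≈ 84.306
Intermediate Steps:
G = -9 (G = 27 - 9*4 = 27 - 36 = -9)
X = 10
y(F) = 10
R(k) = (-9 + k + k²)/(-21 + k) (R(k) = (k + (k*k - 9))/(k - 21) = (k + (k² - 9))/(-21 + k) = (k + (-9 + k²))/(-21 + k) = (-9 + k + k²)/(-21 + k))
R(y((4 - 4)*(6 - 2)))² = ((-9 + 10 + 10²)/(-21 + 10))² = ((-9 + 10 + 100)/(-11))² = (-1/11*101)² = (-101/11)² = 10201/121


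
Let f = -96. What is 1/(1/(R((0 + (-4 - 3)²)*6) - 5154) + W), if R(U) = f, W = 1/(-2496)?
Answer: -2184000/1291 ≈ -1691.7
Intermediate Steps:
W = -1/2496 ≈ -0.00040064
R(U) = -96
1/(1/(R((0 + (-4 - 3)²)*6) - 5154) + W) = 1/(1/(-96 - 5154) - 1/2496) = 1/(1/(-5250) - 1/2496) = 1/(-1/5250 - 1/2496) = 1/(-1291/2184000) = -2184000/1291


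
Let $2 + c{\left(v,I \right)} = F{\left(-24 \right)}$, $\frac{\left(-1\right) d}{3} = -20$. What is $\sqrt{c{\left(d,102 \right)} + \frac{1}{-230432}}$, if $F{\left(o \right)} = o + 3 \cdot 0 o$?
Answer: $\frac{i \sqrt{86285737666}}{57608} \approx 5.099 i$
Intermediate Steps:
$d = 60$ ($d = \left(-3\right) \left(-20\right) = 60$)
$F{\left(o \right)} = o$ ($F{\left(o \right)} = o + 3 \cdot 0 = o + 0 = o$)
$c{\left(v,I \right)} = -26$ ($c{\left(v,I \right)} = -2 - 24 = -26$)
$\sqrt{c{\left(d,102 \right)} + \frac{1}{-230432}} = \sqrt{-26 + \frac{1}{-230432}} = \sqrt{-26 - \frac{1}{230432}} = \sqrt{- \frac{5991233}{230432}} = \frac{i \sqrt{86285737666}}{57608}$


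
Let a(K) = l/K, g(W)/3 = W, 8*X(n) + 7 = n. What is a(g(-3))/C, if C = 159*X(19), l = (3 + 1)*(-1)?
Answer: 8/4293 ≈ 0.0018635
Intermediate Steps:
X(n) = -7/8 + n/8
g(W) = 3*W
l = -4 (l = 4*(-1) = -4)
a(K) = -4/K
C = 477/2 (C = 159*(-7/8 + (1/8)*19) = 159*(-7/8 + 19/8) = 159*(3/2) = 477/2 ≈ 238.50)
a(g(-3))/C = (-4/(3*(-3)))/(477/2) = -4/(-9)*(2/477) = -4*(-1/9)*(2/477) = (4/9)*(2/477) = 8/4293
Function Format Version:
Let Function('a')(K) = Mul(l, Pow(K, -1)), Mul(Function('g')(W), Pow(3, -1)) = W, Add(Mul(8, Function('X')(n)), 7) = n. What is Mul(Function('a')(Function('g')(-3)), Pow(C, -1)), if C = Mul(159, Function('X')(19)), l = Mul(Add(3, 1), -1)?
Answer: Rational(8, 4293) ≈ 0.0018635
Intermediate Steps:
Function('X')(n) = Add(Rational(-7, 8), Mul(Rational(1, 8), n))
Function('g')(W) = Mul(3, W)
l = -4 (l = Mul(4, -1) = -4)
Function('a')(K) = Mul(-4, Pow(K, -1))
C = Rational(477, 2) (C = Mul(159, Add(Rational(-7, 8), Mul(Rational(1, 8), 19))) = Mul(159, Add(Rational(-7, 8), Rational(19, 8))) = Mul(159, Rational(3, 2)) = Rational(477, 2) ≈ 238.50)
Mul(Function('a')(Function('g')(-3)), Pow(C, -1)) = Mul(Mul(-4, Pow(Mul(3, -3), -1)), Pow(Rational(477, 2), -1)) = Mul(Mul(-4, Pow(-9, -1)), Rational(2, 477)) = Mul(Mul(-4, Rational(-1, 9)), Rational(2, 477)) = Mul(Rational(4, 9), Rational(2, 477)) = Rational(8, 4293)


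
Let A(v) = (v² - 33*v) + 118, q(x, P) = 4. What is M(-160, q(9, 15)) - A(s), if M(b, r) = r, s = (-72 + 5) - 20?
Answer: -10554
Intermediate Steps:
s = -87 (s = -67 - 20 = -87)
A(v) = 118 + v² - 33*v
M(-160, q(9, 15)) - A(s) = 4 - (118 + (-87)² - 33*(-87)) = 4 - (118 + 7569 + 2871) = 4 - 1*10558 = 4 - 10558 = -10554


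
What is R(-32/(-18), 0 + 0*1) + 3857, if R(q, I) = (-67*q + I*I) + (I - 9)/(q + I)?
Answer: 537527/144 ≈ 3732.8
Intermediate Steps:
R(q, I) = I**2 - 67*q + (-9 + I)/(I + q) (R(q, I) = (-67*q + I**2) + (-9 + I)/(I + q) = (I**2 - 67*q) + (-9 + I)/(I + q) = I**2 - 67*q + (-9 + I)/(I + q))
R(-32/(-18), 0 + 0*1) + 3857 = (-9 + (0 + 0*1) + (0 + 0*1)**3 - 67*(-32/(-18))**2 + (-32/(-18))*(0 + 0*1)**2 - 67*(0 + 0*1)*(-32/(-18)))/((0 + 0*1) - 32/(-18)) + 3857 = (-9 + (0 + 0) + (0 + 0)**3 - 67*(-32*(-1/18))**2 + (-32*(-1/18))*(0 + 0)**2 - 67*(0 + 0)*(-32*(-1/18)))/((0 + 0) - 32*(-1/18)) + 3857 = (-9 + 0 + 0**3 - 67*(16/9)**2 + (16/9)*0**2 - 67*0*16/9)/(0 + 16/9) + 3857 = (-9 + 0 + 0 - 67*256/81 + (16/9)*0 + 0)/(16/9) + 3857 = 9*(-9 + 0 + 0 - 17152/81 + 0 + 0)/16 + 3857 = (9/16)*(-17881/81) + 3857 = -17881/144 + 3857 = 537527/144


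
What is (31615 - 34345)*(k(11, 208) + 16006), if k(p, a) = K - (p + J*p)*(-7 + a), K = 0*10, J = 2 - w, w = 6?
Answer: -61804470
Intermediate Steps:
J = -4 (J = 2 - 1*6 = 2 - 6 = -4)
K = 0
k(p, a) = 3*p*(-7 + a) (k(p, a) = 0 - (p - 4*p)*(-7 + a) = 0 - (-3*p)*(-7 + a) = 0 - (-3)*p*(-7 + a) = 0 + 3*p*(-7 + a) = 3*p*(-7 + a))
(31615 - 34345)*(k(11, 208) + 16006) = (31615 - 34345)*(3*11*(-7 + 208) + 16006) = -2730*(3*11*201 + 16006) = -2730*(6633 + 16006) = -2730*22639 = -61804470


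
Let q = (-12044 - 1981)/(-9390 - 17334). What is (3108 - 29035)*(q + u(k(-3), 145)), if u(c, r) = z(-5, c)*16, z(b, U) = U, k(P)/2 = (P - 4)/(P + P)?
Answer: -1542993551/1572 ≈ -9.8155e+5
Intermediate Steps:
k(P) = (-4 + P)/P (k(P) = 2*((P - 4)/(P + P)) = 2*((-4 + P)/((2*P))) = 2*((-4 + P)*(1/(2*P))) = 2*((-4 + P)/(2*P)) = (-4 + P)/P)
u(c, r) = 16*c (u(c, r) = c*16 = 16*c)
q = 275/524 (q = -14025/(-26724) = -14025*(-1/26724) = 275/524 ≈ 0.52481)
(3108 - 29035)*(q + u(k(-3), 145)) = (3108 - 29035)*(275/524 + 16*((-4 - 3)/(-3))) = -25927*(275/524 + 16*(-⅓*(-7))) = -25927*(275/524 + 16*(7/3)) = -25927*(275/524 + 112/3) = -25927*59513/1572 = -1542993551/1572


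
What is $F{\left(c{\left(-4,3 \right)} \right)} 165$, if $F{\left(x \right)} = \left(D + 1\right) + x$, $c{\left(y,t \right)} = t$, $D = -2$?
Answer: $330$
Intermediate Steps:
$F{\left(x \right)} = -1 + x$ ($F{\left(x \right)} = \left(-2 + 1\right) + x = -1 + x$)
$F{\left(c{\left(-4,3 \right)} \right)} 165 = \left(-1 + 3\right) 165 = 2 \cdot 165 = 330$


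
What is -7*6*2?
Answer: -84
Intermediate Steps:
-7*6*2 = -42*2 = -84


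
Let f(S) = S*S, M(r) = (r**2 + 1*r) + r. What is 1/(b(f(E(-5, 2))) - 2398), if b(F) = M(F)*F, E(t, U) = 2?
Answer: -1/2302 ≈ -0.00043440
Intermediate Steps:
M(r) = r**2 + 2*r (M(r) = (r**2 + r) + r = (r + r**2) + r = r**2 + 2*r)
f(S) = S**2
b(F) = F**2*(2 + F) (b(F) = (F*(2 + F))*F = F**2*(2 + F))
1/(b(f(E(-5, 2))) - 2398) = 1/((2**2)**2*(2 + 2**2) - 2398) = 1/(4**2*(2 + 4) - 2398) = 1/(16*6 - 2398) = 1/(96 - 2398) = 1/(-2302) = -1/2302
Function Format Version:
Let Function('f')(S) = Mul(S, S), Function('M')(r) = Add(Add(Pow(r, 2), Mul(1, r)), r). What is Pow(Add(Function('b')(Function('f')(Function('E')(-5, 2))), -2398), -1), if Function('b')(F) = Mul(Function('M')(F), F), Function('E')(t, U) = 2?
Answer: Rational(-1, 2302) ≈ -0.00043440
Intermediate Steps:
Function('M')(r) = Add(Pow(r, 2), Mul(2, r)) (Function('M')(r) = Add(Add(Pow(r, 2), r), r) = Add(Add(r, Pow(r, 2)), r) = Add(Pow(r, 2), Mul(2, r)))
Function('f')(S) = Pow(S, 2)
Function('b')(F) = Mul(Pow(F, 2), Add(2, F)) (Function('b')(F) = Mul(Mul(F, Add(2, F)), F) = Mul(Pow(F, 2), Add(2, F)))
Pow(Add(Function('b')(Function('f')(Function('E')(-5, 2))), -2398), -1) = Pow(Add(Mul(Pow(Pow(2, 2), 2), Add(2, Pow(2, 2))), -2398), -1) = Pow(Add(Mul(Pow(4, 2), Add(2, 4)), -2398), -1) = Pow(Add(Mul(16, 6), -2398), -1) = Pow(Add(96, -2398), -1) = Pow(-2302, -1) = Rational(-1, 2302)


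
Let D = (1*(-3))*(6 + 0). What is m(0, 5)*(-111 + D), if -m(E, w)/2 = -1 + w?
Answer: 1032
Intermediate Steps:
D = -18 (D = -3*6 = -18)
m(E, w) = 2 - 2*w (m(E, w) = -2*(-1 + w) = 2 - 2*w)
m(0, 5)*(-111 + D) = (2 - 2*5)*(-111 - 18) = (2 - 10)*(-129) = -8*(-129) = 1032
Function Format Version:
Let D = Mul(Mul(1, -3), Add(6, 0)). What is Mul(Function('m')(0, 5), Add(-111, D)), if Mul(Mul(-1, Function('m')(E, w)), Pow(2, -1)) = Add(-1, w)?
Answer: 1032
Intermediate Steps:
D = -18 (D = Mul(-3, 6) = -18)
Function('m')(E, w) = Add(2, Mul(-2, w)) (Function('m')(E, w) = Mul(-2, Add(-1, w)) = Add(2, Mul(-2, w)))
Mul(Function('m')(0, 5), Add(-111, D)) = Mul(Add(2, Mul(-2, 5)), Add(-111, -18)) = Mul(Add(2, -10), -129) = Mul(-8, -129) = 1032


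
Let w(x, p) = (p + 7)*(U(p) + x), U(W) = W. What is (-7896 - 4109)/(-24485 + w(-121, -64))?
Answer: 2401/2788 ≈ 0.86119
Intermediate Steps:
w(x, p) = (7 + p)*(p + x) (w(x, p) = (p + 7)*(p + x) = (7 + p)*(p + x))
(-7896 - 4109)/(-24485 + w(-121, -64)) = (-7896 - 4109)/(-24485 + ((-64)² + 7*(-64) + 7*(-121) - 64*(-121))) = -12005/(-24485 + (4096 - 448 - 847 + 7744)) = -12005/(-24485 + 10545) = -12005/(-13940) = -12005*(-1/13940) = 2401/2788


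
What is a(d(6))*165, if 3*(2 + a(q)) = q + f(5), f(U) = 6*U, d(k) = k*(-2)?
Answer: 660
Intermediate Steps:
d(k) = -2*k
a(q) = 8 + q/3 (a(q) = -2 + (q + 6*5)/3 = -2 + (q + 30)/3 = -2 + (30 + q)/3 = -2 + (10 + q/3) = 8 + q/3)
a(d(6))*165 = (8 + (-2*6)/3)*165 = (8 + (1/3)*(-12))*165 = (8 - 4)*165 = 4*165 = 660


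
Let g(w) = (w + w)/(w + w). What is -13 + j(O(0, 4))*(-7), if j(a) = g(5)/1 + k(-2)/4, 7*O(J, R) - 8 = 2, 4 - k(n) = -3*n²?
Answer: -48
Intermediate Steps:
k(n) = 4 + 3*n² (k(n) = 4 - (-3)*n² = 4 + 3*n²)
g(w) = 1 (g(w) = (2*w)/((2*w)) = (2*w)*(1/(2*w)) = 1)
O(J, R) = 10/7 (O(J, R) = 8/7 + (⅐)*2 = 8/7 + 2/7 = 10/7)
j(a) = 5 (j(a) = 1/1 + (4 + 3*(-2)²)/4 = 1*1 + (4 + 3*4)*(¼) = 1 + (4 + 12)*(¼) = 1 + 16*(¼) = 1 + 4 = 5)
-13 + j(O(0, 4))*(-7) = -13 + 5*(-7) = -13 - 35 = -48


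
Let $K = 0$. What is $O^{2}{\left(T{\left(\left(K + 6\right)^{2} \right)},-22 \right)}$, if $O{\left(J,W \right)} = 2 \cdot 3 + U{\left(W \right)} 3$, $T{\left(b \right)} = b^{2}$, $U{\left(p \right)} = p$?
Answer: $3600$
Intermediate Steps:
$O{\left(J,W \right)} = 6 + 3 W$ ($O{\left(J,W \right)} = 2 \cdot 3 + W 3 = 6 + 3 W$)
$O^{2}{\left(T{\left(\left(K + 6\right)^{2} \right)},-22 \right)} = \left(6 + 3 \left(-22\right)\right)^{2} = \left(6 - 66\right)^{2} = \left(-60\right)^{2} = 3600$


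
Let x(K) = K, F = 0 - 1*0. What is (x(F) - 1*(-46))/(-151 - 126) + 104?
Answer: 28762/277 ≈ 103.83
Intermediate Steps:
F = 0 (F = 0 + 0 = 0)
(x(F) - 1*(-46))/(-151 - 126) + 104 = (0 - 1*(-46))/(-151 - 126) + 104 = (0 + 46)/(-277) + 104 = 46*(-1/277) + 104 = -46/277 + 104 = 28762/277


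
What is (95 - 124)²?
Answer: 841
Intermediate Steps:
(95 - 124)² = (-29)² = 841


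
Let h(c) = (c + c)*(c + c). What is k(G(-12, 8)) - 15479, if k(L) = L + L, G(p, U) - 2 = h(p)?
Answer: -14323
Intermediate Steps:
h(c) = 4*c² (h(c) = (2*c)*(2*c) = 4*c²)
G(p, U) = 2 + 4*p²
k(L) = 2*L
k(G(-12, 8)) - 15479 = 2*(2 + 4*(-12)²) - 15479 = 2*(2 + 4*144) - 15479 = 2*(2 + 576) - 15479 = 2*578 - 15479 = 1156 - 15479 = -14323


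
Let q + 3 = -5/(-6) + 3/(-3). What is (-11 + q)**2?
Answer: 7225/36 ≈ 200.69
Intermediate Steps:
q = -19/6 (q = -3 + (-5/(-6) + 3/(-3)) = -3 + (-5*(-1/6) + 3*(-1/3)) = -3 + (5/6 - 1) = -3 - 1/6 = -19/6 ≈ -3.1667)
(-11 + q)**2 = (-11 - 19/6)**2 = (-85/6)**2 = 7225/36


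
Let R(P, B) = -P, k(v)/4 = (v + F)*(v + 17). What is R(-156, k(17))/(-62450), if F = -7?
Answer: -78/31225 ≈ -0.0024980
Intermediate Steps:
k(v) = 4*(-7 + v)*(17 + v) (k(v) = 4*((v - 7)*(v + 17)) = 4*((-7 + v)*(17 + v)) = 4*(-7 + v)*(17 + v))
R(-156, k(17))/(-62450) = -1*(-156)/(-62450) = 156*(-1/62450) = -78/31225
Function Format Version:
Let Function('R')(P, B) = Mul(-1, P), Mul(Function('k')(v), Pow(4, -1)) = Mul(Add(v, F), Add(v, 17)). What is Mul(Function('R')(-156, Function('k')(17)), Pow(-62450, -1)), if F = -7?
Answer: Rational(-78, 31225) ≈ -0.0024980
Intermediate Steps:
Function('k')(v) = Mul(4, Add(-7, v), Add(17, v)) (Function('k')(v) = Mul(4, Mul(Add(v, -7), Add(v, 17))) = Mul(4, Mul(Add(-7, v), Add(17, v))) = Mul(4, Add(-7, v), Add(17, v)))
Mul(Function('R')(-156, Function('k')(17)), Pow(-62450, -1)) = Mul(Mul(-1, -156), Pow(-62450, -1)) = Mul(156, Rational(-1, 62450)) = Rational(-78, 31225)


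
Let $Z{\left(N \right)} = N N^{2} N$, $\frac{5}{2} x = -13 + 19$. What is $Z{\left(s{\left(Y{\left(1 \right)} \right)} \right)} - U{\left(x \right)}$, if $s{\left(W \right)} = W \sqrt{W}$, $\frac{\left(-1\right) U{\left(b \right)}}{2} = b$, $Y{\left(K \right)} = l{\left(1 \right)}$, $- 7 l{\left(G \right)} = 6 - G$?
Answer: $\frac{2901701}{588245} \approx 4.9328$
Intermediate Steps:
$l{\left(G \right)} = - \frac{6}{7} + \frac{G}{7}$ ($l{\left(G \right)} = - \frac{6 - G}{7} = - \frac{6}{7} + \frac{G}{7}$)
$x = \frac{12}{5}$ ($x = \frac{2 \left(-13 + 19\right)}{5} = \frac{2}{5} \cdot 6 = \frac{12}{5} \approx 2.4$)
$Y{\left(K \right)} = - \frac{5}{7}$ ($Y{\left(K \right)} = - \frac{6}{7} + \frac{1}{7} \cdot 1 = - \frac{6}{7} + \frac{1}{7} = - \frac{5}{7}$)
$U{\left(b \right)} = - 2 b$
$s{\left(W \right)} = W^{\frac{3}{2}}$
$Z{\left(N \right)} = N^{4}$ ($Z{\left(N \right)} = N^{3} N = N^{4}$)
$Z{\left(s{\left(Y{\left(1 \right)} \right)} \right)} - U{\left(x \right)} = \left(\left(- \frac{5}{7}\right)^{\frac{3}{2}}\right)^{4} - \left(-2\right) \frac{12}{5} = \left(- \frac{5 i \sqrt{35}}{49}\right)^{4} - - \frac{24}{5} = \frac{15625}{117649} + \frac{24}{5} = \frac{2901701}{588245}$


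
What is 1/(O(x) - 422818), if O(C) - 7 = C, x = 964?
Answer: -1/421847 ≈ -2.3705e-6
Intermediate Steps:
O(C) = 7 + C
1/(O(x) - 422818) = 1/((7 + 964) - 422818) = 1/(971 - 422818) = 1/(-421847) = -1/421847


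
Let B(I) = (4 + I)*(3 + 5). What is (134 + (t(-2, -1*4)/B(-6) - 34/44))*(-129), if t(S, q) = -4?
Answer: -757617/44 ≈ -17219.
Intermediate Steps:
B(I) = 32 + 8*I (B(I) = (4 + I)*8 = 32 + 8*I)
(134 + (t(-2, -1*4)/B(-6) - 34/44))*(-129) = (134 + (-4/(32 + 8*(-6)) - 34/44))*(-129) = (134 + (-4/(32 - 48) - 34*1/44))*(-129) = (134 + (-4/(-16) - 17/22))*(-129) = (134 + (-4*(-1/16) - 17/22))*(-129) = (134 + (¼ - 17/22))*(-129) = (134 - 23/44)*(-129) = (5873/44)*(-129) = -757617/44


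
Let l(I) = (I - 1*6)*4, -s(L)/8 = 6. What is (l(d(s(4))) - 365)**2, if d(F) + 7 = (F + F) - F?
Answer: 370881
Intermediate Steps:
s(L) = -48 (s(L) = -8*6 = -48)
d(F) = -7 + F (d(F) = -7 + ((F + F) - F) = -7 + (2*F - F) = -7 + F)
l(I) = -24 + 4*I (l(I) = (I - 6)*4 = (-6 + I)*4 = -24 + 4*I)
(l(d(s(4))) - 365)**2 = ((-24 + 4*(-7 - 48)) - 365)**2 = ((-24 + 4*(-55)) - 365)**2 = ((-24 - 220) - 365)**2 = (-244 - 365)**2 = (-609)**2 = 370881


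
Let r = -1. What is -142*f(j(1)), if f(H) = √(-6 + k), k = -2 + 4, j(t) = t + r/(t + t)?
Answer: -284*I ≈ -284.0*I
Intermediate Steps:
j(t) = t - 1/(2*t) (j(t) = t - 1/(t + t) = t - 1/(2*t))
k = 2
f(H) = 2*I (f(H) = √(-6 + 2) = √(-4) = 2*I)
-142*f(j(1)) = -284*I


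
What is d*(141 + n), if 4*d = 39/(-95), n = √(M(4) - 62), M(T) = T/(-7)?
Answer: -5499/380 - 39*I*√3066/2660 ≈ -14.471 - 0.81184*I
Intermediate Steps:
M(T) = -T/7 (M(T) = T*(-⅐) = -T/7)
n = I*√3066/7 (n = √(-⅐*4 - 62) = √(-4/7 - 62) = √(-438/7) = I*√3066/7 ≈ 7.9102*I)
d = -39/380 (d = (39/(-95))/4 = (39*(-1/95))/4 = (¼)*(-39/95) = -39/380 ≈ -0.10263)
d*(141 + n) = -39*(141 + I*√3066/7)/380 = -5499/380 - 39*I*√3066/2660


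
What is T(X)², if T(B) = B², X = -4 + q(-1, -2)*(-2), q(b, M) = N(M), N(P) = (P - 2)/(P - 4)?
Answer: 65536/81 ≈ 809.09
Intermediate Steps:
N(P) = (-2 + P)/(-4 + P)
q(b, M) = (-2 + M)/(-4 + M)
X = -16/3 (X = -4 + ((-2 - 2)/(-4 - 2))*(-2) = -4 + (-4/(-6))*(-2) = -4 - ⅙*(-4)*(-2) = -4 + (⅔)*(-2) = -4 - 4/3 = -16/3 ≈ -5.3333)
T(X)² = ((-16/3)²)² = (256/9)² = 65536/81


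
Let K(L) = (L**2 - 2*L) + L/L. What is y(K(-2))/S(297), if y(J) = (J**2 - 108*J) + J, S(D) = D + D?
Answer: -49/33 ≈ -1.4848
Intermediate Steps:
S(D) = 2*D
K(L) = 1 + L**2 - 2*L (K(L) = (L**2 - 2*L) + 1 = 1 + L**2 - 2*L)
y(J) = J**2 - 107*J
y(K(-2))/S(297) = ((1 + (-2)**2 - 2*(-2))*(-107 + (1 + (-2)**2 - 2*(-2))))/((2*297)) = ((1 + 4 + 4)*(-107 + (1 + 4 + 4)))/594 = (9*(-107 + 9))*(1/594) = (9*(-98))*(1/594) = -882*1/594 = -49/33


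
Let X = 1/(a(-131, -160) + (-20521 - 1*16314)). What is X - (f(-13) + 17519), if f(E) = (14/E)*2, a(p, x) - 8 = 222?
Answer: -8335654008/475865 ≈ -17517.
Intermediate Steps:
a(p, x) = 230 (a(p, x) = 8 + 222 = 230)
f(E) = 28/E
X = -1/36605 (X = 1/(230 + (-20521 - 1*16314)) = 1/(230 + (-20521 - 16314)) = 1/(230 - 36835) = 1/(-36605) = -1/36605 ≈ -2.7319e-5)
X - (f(-13) + 17519) = -1/36605 - (28/(-13) + 17519) = -1/36605 - (28*(-1/13) + 17519) = -1/36605 - (-28/13 + 17519) = -1/36605 - 1*227719/13 = -1/36605 - 227719/13 = -8335654008/475865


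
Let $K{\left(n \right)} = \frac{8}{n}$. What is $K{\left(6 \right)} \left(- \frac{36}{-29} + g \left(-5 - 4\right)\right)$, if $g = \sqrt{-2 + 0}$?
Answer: $\frac{48}{29} - 12 i \sqrt{2} \approx 1.6552 - 16.971 i$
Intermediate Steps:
$g = i \sqrt{2}$ ($g = \sqrt{-2} = i \sqrt{2} \approx 1.4142 i$)
$K{\left(6 \right)} \left(- \frac{36}{-29} + g \left(-5 - 4\right)\right) = \frac{8}{6} \left(- \frac{36}{-29} + i \sqrt{2} \left(-5 - 4\right)\right) = 8 \cdot \frac{1}{6} \left(\left(-36\right) \left(- \frac{1}{29}\right) + i \sqrt{2} \left(-9\right)\right) = \frac{4 \left(\frac{36}{29} - 9 i \sqrt{2}\right)}{3} = \frac{48}{29} - 12 i \sqrt{2}$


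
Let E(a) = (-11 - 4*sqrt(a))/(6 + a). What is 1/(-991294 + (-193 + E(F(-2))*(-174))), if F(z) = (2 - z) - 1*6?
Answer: -3964034/3928391630497 - 696*I*sqrt(2)/3928391630497 ≈ -1.0091e-6 - 2.5056e-10*I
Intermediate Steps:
F(z) = -4 - z (F(z) = (2 - z) - 6 = -4 - z)
E(a) = (-11 - 4*sqrt(a))/(6 + a)
1/(-991294 + (-193 + E(F(-2))*(-174))) = 1/(-991294 + (-193 + ((-11 - 4*sqrt(-4 - 1*(-2)))/(6 + (-4 - 1*(-2))))*(-174))) = 1/(-991294 + (-193 + ((-11 - 4*sqrt(-4 + 2))/(6 + (-4 + 2)))*(-174))) = 1/(-991294 + (-193 + ((-11 - 4*I*sqrt(2))/(6 - 2))*(-174))) = 1/(-991294 + (-193 + ((-11 - 4*I*sqrt(2))/4)*(-174))) = 1/(-991294 + (-193 + (-11/4 - I*sqrt(2))*(-174))) = 1/(-991294 + (-193 + (957/2 + 174*I*sqrt(2)))) = 1/(-991294 + (571/2 + 174*I*sqrt(2))) = 1/(-1982017/2 + 174*I*sqrt(2))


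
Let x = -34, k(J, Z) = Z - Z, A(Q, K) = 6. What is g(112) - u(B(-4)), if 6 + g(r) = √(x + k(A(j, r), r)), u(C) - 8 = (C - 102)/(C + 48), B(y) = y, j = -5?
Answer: -255/22 + I*√34 ≈ -11.591 + 5.831*I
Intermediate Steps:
k(J, Z) = 0
u(C) = 8 + (-102 + C)/(48 + C) (u(C) = 8 + (C - 102)/(C + 48) = 8 + (-102 + C)/(48 + C))
g(r) = -6 + I*√34 (g(r) = -6 + √(-34 + 0) = -6 + √(-34) = -6 + I*√34)
g(112) - u(B(-4)) = (-6 + I*√34) - 3*(94 + 3*(-4))/(48 - 4) = (-6 + I*√34) - 3*(94 - 12)/44 = (-6 + I*√34) - 3*82/44 = (-6 + I*√34) - 1*123/22 = (-6 + I*√34) - 123/22 = -255/22 + I*√34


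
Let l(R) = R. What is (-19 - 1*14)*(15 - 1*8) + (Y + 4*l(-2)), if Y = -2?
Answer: -241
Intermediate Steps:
(-19 - 1*14)*(15 - 1*8) + (Y + 4*l(-2)) = (-19 - 1*14)*(15 - 1*8) + (-2 + 4*(-2)) = (-19 - 14)*(15 - 8) + (-2 - 8) = -33*7 - 10 = -231 - 10 = -241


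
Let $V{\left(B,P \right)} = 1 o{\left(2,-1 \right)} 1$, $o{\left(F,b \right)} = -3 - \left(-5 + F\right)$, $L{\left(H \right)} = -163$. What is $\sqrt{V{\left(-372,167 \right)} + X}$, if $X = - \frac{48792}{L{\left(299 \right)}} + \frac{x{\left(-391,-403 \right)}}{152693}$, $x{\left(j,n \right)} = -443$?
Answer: $\frac{\sqrt{185425846884072473}}{24888959} \approx 17.301$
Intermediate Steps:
$X = \frac{7450124647}{24888959}$ ($X = - \frac{48792}{-163} - \frac{443}{152693} = \left(-48792\right) \left(- \frac{1}{163}\right) - \frac{443}{152693} = \frac{48792}{163} - \frac{443}{152693} = \frac{7450124647}{24888959} \approx 299.33$)
$o{\left(F,b \right)} = 2 - F$ ($o{\left(F,b \right)} = -3 - \left(-5 + F\right) = 2 - F$)
$V{\left(B,P \right)} = 0$ ($V{\left(B,P \right)} = 1 \left(2 - 2\right) 1 = 1 \cdot 0 \cdot 1 = 0 \cdot 1 = 0$)
$\sqrt{V{\left(-372,167 \right)} + X} = \sqrt{0 + \frac{7450124647}{24888959}} = \sqrt{\frac{7450124647}{24888959}} = \frac{\sqrt{185425846884072473}}{24888959}$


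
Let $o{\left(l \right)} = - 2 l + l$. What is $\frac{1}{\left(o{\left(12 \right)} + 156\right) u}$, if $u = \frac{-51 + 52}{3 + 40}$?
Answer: $\frac{43}{144} \approx 0.29861$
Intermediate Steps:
$u = \frac{1}{43}$ ($u = 1 \cdot \frac{1}{43} = \frac{1}{43} \approx 0.023256$)
$o{\left(l \right)} = - l$
$\frac{1}{\left(o{\left(12 \right)} + 156\right) u} = \frac{1}{\left(\left(-1\right) 12 + 156\right) \frac{1}{43}} = \frac{1}{\left(-12 + 156\right) \frac{1}{43}} = \frac{1}{144 \cdot \frac{1}{43}} = \frac{1}{\frac{144}{43}} = \frac{43}{144}$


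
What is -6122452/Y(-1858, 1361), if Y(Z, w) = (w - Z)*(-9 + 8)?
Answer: 6122452/3219 ≈ 1902.0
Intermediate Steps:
Y(Z, w) = Z - w (Y(Z, w) = (w - Z)*(-1) = Z - w)
-6122452/Y(-1858, 1361) = -6122452/(-1858 - 1*1361) = -6122452/(-1858 - 1361) = -6122452/(-3219) = -6122452*(-1/3219) = 6122452/3219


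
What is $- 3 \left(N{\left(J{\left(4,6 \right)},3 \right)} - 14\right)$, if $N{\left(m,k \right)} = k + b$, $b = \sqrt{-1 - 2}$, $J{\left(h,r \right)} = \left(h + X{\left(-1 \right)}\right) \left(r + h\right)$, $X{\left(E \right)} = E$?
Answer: $33 - 3 i \sqrt{3} \approx 33.0 - 5.1962 i$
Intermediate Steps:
$J{\left(h,r \right)} = \left(-1 + h\right) \left(h + r\right)$ ($J{\left(h,r \right)} = \left(h - 1\right) \left(r + h\right) = \left(-1 + h\right) \left(h + r\right)$)
$b = i \sqrt{3}$ ($b = \sqrt{-3} = i \sqrt{3} \approx 1.732 i$)
$N{\left(m,k \right)} = k + i \sqrt{3}$
$- 3 \left(N{\left(J{\left(4,6 \right)},3 \right)} - 14\right) = - 3 \left(\left(3 + i \sqrt{3}\right) - 14\right) = - 3 \left(-11 + i \sqrt{3}\right) = 33 - 3 i \sqrt{3}$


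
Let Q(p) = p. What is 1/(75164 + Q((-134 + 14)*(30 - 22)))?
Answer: 1/74204 ≈ 1.3476e-5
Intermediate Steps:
1/(75164 + Q((-134 + 14)*(30 - 22))) = 1/(75164 + (-134 + 14)*(30 - 22)) = 1/(75164 - 120*8) = 1/(75164 - 960) = 1/74204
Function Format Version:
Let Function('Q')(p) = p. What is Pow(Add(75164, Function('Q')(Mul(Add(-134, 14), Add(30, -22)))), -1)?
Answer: Rational(1, 74204) ≈ 1.3476e-5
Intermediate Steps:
Pow(Add(75164, Function('Q')(Mul(Add(-134, 14), Add(30, -22)))), -1) = Pow(Add(75164, Mul(Add(-134, 14), Add(30, -22))), -1) = Pow(Add(75164, Mul(-120, 8)), -1) = Pow(Add(75164, -960), -1) = Pow(74204, -1) = Rational(1, 74204)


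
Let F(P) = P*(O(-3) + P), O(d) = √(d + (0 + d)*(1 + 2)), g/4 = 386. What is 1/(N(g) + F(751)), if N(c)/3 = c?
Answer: 568633/323350256701 - 1502*I*√3/323350256701 ≈ 1.7586e-6 - 8.0456e-9*I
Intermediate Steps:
g = 1544 (g = 4*386 = 1544)
N(c) = 3*c
O(d) = 2*√d (O(d) = √(d + d*3) = √(d + 3*d) = √(4*d) = 2*√d)
F(P) = P*(P + 2*I*√3) (F(P) = P*(2*√(-3) + P) = P*(2*(I*√3) + P) = P*(2*I*√3 + P) = P*(P + 2*I*√3))
1/(N(g) + F(751)) = 1/(3*1544 + 751*(751 + 2*I*√3)) = 1/(4632 + (564001 + 1502*I*√3)) = 1/(568633 + 1502*I*√3)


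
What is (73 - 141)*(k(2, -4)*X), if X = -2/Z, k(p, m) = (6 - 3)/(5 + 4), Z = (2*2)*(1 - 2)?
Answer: -34/3 ≈ -11.333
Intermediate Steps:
Z = -4 (Z = 4*(-1) = -4)
k(p, m) = 1/3 (k(p, m) = 3/9 = 3*(1/9) = 1/3)
X = 1/2 (X = -2/(-4) = -2*(-1/4) = 1/2 ≈ 0.50000)
(73 - 141)*(k(2, -4)*X) = (73 - 141)*((1/3)*(1/2)) = -68*1/6 = -34/3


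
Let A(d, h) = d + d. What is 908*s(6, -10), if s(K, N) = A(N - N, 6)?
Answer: 0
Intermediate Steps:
A(d, h) = 2*d
s(K, N) = 0 (s(K, N) = 2*(N - N) = 2*0 = 0)
908*s(6, -10) = 908*0 = 0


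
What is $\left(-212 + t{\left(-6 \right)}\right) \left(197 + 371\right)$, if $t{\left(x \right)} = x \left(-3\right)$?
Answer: $-110192$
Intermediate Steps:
$t{\left(x \right)} = - 3 x$
$\left(-212 + t{\left(-6 \right)}\right) \left(197 + 371\right) = \left(-212 - -18\right) \left(197 + 371\right) = \left(-212 + 18\right) 568 = \left(-194\right) 568 = -110192$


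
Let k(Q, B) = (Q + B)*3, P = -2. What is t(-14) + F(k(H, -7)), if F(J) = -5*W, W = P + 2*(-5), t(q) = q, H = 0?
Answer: 46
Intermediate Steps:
W = -12 (W = -2 + 2*(-5) = -2 - 10 = -12)
k(Q, B) = 3*B + 3*Q (k(Q, B) = (B + Q)*3 = 3*B + 3*Q)
F(J) = 60 (F(J) = -5*(-12) = 60)
t(-14) + F(k(H, -7)) = -14 + 60 = 46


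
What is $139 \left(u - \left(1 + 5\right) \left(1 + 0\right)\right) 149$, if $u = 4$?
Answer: $-41422$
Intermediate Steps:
$139 \left(u - \left(1 + 5\right) \left(1 + 0\right)\right) 149 = 139 \left(4 - \left(1 + 5\right) \left(1 + 0\right)\right) 149 = 139 \left(4 - 6 \cdot 1\right) 149 = 139 \left(4 - 6\right) 149 = 139 \left(-2\right) 149 = \left(-278\right) 149 = -41422$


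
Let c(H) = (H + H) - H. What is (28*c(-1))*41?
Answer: -1148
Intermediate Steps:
c(H) = H (c(H) = 2*H - H = H)
(28*c(-1))*41 = (28*(-1))*41 = -28*41 = -1148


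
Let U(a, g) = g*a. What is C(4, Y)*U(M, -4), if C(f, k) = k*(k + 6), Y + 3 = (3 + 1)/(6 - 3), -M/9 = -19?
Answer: 4940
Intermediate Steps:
M = 171 (M = -9*(-19) = 171)
U(a, g) = a*g
Y = -5/3 (Y = -3 + (3 + 1)/(6 - 3) = -3 + 4/3 = -5/3 ≈ -1.6667)
C(f, k) = k*(6 + k)
C(4, Y)*U(M, -4) = (-5*(6 - 5/3)/3)*(171*(-4)) = -5/3*13/3*(-684) = -65/9*(-684) = 4940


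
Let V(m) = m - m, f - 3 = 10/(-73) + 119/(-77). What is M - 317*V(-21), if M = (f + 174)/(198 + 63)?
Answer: 140780/209583 ≈ 0.67171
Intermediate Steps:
f = 1058/803 (f = 3 + (10/(-73) + 119/(-77)) = 3 + (10*(-1/73) + 119*(-1/77)) = 3 + (-10/73 - 17/11) = 3 - 1351/803 = 1058/803 ≈ 1.3176)
V(m) = 0
M = 140780/209583 (M = (1058/803 + 174)/(198 + 63) = (140780/803)/261 = (140780/803)*(1/261) = 140780/209583 ≈ 0.67171)
M - 317*V(-21) = 140780/209583 - 317*0 = 140780/209583 + 0 = 140780/209583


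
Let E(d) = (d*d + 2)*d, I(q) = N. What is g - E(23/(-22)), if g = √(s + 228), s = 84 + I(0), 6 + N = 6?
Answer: 34431/10648 + 2*√78 ≈ 20.897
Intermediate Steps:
N = 0 (N = -6 + 6 = 0)
I(q) = 0
E(d) = d*(2 + d²) (E(d) = (d² + 2)*d = (2 + d²)*d = d*(2 + d²))
s = 84 (s = 84 + 0 = 84)
g = 2*√78 (g = √(84 + 228) = √312 = 2*√78 ≈ 17.664)
g - E(23/(-22)) = 2*√78 - 23/(-22)*(2 + (23/(-22))²) = 2*√78 - 23*(-1/22)*(2 + (23*(-1/22))²) = 2*√78 - (-23)*(2 + (-23/22)²)/22 = 2*√78 - (-23)*(2 + 529/484)/22 = 2*√78 - (-23)*1497/(22*484) = 2*√78 - 1*(-34431/10648) = 2*√78 + 34431/10648 = 34431/10648 + 2*√78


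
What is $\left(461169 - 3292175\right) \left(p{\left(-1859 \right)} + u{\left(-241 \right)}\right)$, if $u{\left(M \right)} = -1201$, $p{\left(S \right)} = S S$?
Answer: $-9780219808080$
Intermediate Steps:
$p{\left(S \right)} = S^{2}$
$\left(461169 - 3292175\right) \left(p{\left(-1859 \right)} + u{\left(-241 \right)}\right) = \left(461169 - 3292175\right) \left(\left(-1859\right)^{2} - 1201\right) = - 2831006 \left(3455881 - 1201\right) = \left(-2831006\right) 3454680 = -9780219808080$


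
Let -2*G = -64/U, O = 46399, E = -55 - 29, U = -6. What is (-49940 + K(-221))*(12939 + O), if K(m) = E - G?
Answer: -8904022928/3 ≈ -2.9680e+9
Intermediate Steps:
E = -84
G = -16/3 (G = -(-32)/(-6) = -(-32)*(-1)/6 = -½*32/3 = -16/3 ≈ -5.3333)
K(m) = -236/3 (K(m) = -84 - 1*(-16/3) = -84 + 16/3 = -236/3)
(-49940 + K(-221))*(12939 + O) = (-49940 - 236/3)*(12939 + 46399) = -150056/3*59338 = -8904022928/3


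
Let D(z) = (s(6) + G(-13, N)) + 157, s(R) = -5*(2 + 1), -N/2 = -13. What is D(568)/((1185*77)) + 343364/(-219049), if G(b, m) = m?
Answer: -1490164188/951767905 ≈ -1.5657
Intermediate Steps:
N = 26 (N = -2*(-13) = 26)
s(R) = -15 (s(R) = -5*3 = -15)
D(z) = 168 (D(z) = (-15 + 26) + 157 = 11 + 157 = 168)
D(568)/((1185*77)) + 343364/(-219049) = 168/((1185*77)) + 343364/(-219049) = 168/91245 + 343364*(-1/219049) = 168*(1/91245) - 343364/219049 = 8/4345 - 343364/219049 = -1490164188/951767905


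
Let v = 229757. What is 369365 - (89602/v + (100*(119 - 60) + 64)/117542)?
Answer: 4987547612364639/13503048647 ≈ 3.6936e+5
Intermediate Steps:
369365 - (89602/v + (100*(119 - 60) + 64)/117542) = 369365 - (89602/229757 + (100*(119 - 60) + 64)/117542) = 369365 - (89602*(1/229757) + (100*59 + 64)*(1/117542)) = 369365 - (89602/229757 + (5900 + 64)*(1/117542)) = 369365 - (89602/229757 + 5964*(1/117542)) = 369365 - (89602/229757 + 2982/58771) = 369365 - 1*5951134516/13503048647 = 369365 - 5951134516/13503048647 = 4987547612364639/13503048647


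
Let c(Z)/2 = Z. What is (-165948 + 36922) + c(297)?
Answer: -128432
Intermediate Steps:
c(Z) = 2*Z
(-165948 + 36922) + c(297) = (-165948 + 36922) + 2*297 = -129026 + 594 = -128432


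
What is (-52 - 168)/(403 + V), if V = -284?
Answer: -220/119 ≈ -1.8487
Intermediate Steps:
(-52 - 168)/(403 + V) = (-52 - 168)/(403 - 284) = -220/119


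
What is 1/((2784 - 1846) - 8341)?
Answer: -1/7403 ≈ -0.00013508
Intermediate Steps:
1/((2784 - 1846) - 8341) = 1/(938 - 8341) = 1/(-7403) = -1/7403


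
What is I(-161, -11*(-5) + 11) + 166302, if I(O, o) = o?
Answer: 166368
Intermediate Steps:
I(-161, -11*(-5) + 11) + 166302 = (-11*(-5) + 11) + 166302 = (55 + 11) + 166302 = 66 + 166302 = 166368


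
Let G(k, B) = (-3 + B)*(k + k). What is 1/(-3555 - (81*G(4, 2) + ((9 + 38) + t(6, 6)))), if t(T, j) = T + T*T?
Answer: -1/2996 ≈ -0.00033378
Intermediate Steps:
t(T, j) = T + T²
G(k, B) = 2*k*(-3 + B) (G(k, B) = (-3 + B)*(2*k) = 2*k*(-3 + B))
1/(-3555 - (81*G(4, 2) + ((9 + 38) + t(6, 6)))) = 1/(-3555 - (81*(2*4*(-3 + 2)) + ((9 + 38) + 6*(1 + 6)))) = 1/(-3555 - (81*(2*4*(-1)) + (47 + 6*7))) = 1/(-3555 - (81*(-8) + (47 + 42))) = 1/(-3555 - (-648 + 89)) = 1/(-3555 - 1*(-559)) = 1/(-3555 + 559) = 1/(-2996) = -1/2996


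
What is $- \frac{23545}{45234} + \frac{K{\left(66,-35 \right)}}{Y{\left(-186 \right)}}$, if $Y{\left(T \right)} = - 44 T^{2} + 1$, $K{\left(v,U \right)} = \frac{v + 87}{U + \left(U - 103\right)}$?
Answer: $- \frac{6200441191753}{11912128686486} \approx -0.52051$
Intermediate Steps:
$K{\left(v,U \right)} = \frac{87 + v}{-103 + 2 U}$ ($K{\left(v,U \right)} = \frac{87 + v}{U + \left(U - 103\right)} = \frac{87 + v}{U + \left(-103 + U\right)} = \frac{87 + v}{-103 + 2 U}$)
$Y{\left(T \right)} = 1 - 44 T^{2}$
$- \frac{23545}{45234} + \frac{K{\left(66,-35 \right)}}{Y{\left(-186 \right)}} = - \frac{23545}{45234} + \frac{\frac{1}{-103 + 2 \left(-35\right)} \left(87 + 66\right)}{1 - 44 \left(-186\right)^{2}} = \left(-23545\right) \frac{1}{45234} + \frac{\frac{1}{-103 - 70} \cdot 153}{1 - 1522224} = - \frac{23545}{45234} + \frac{\frac{1}{-173} \cdot 153}{1 - 1522224} = - \frac{23545}{45234} + \frac{\left(- \frac{1}{173}\right) 153}{-1522223} = - \frac{23545}{45234} - - \frac{153}{263344579} = - \frac{23545}{45234} + \frac{153}{263344579} = - \frac{6200441191753}{11912128686486}$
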